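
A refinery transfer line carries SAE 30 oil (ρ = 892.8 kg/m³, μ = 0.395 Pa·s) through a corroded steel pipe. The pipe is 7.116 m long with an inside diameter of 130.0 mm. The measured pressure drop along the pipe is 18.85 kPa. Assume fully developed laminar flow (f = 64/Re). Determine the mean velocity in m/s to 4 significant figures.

For laminar flow, f = 64/Re with Re = ρVD/μ, so Darcy-Weisbach reduces to ΔP = 32μLV/D². Solving for V: V = ΔP·D²/(32μL) = 1.885e+04·(0.13)²/(32·0.395·7.116) = 3.542 m/s.
Check: Re = ρVD/μ = 892.8·3.542·0.13/0.395 = 1041 < 2300, so the laminar assumption holds.

V ≈ 3.542 m/s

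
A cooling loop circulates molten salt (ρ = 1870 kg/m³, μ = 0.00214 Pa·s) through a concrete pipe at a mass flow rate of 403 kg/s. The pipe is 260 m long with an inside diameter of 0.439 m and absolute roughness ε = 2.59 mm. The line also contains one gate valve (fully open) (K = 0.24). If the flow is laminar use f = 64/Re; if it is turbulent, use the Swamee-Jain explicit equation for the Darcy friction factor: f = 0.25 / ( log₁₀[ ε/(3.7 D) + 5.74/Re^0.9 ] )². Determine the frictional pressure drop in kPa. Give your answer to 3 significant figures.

ΔP ≈ 36.6 kPa

A = πD²/4 = π(0.439)²/4 = 0.1514 m²; mean velocity V = ṁ/(ρA) = 403/(1870 · 0.1514) = 1.424 m/s.
Reynolds number Re = ρVD/μ = 1870 · 1.424 · 0.439 / 0.00214 = 5.462e+05.
Re > 4000 → turbulent. Relative roughness ε/D = 0.00259/0.439 = 0.0059. Swamee-Jain: f = 0.25/(log₁₀[0.0059/3.7 + 5.74/5.462e+05^0.9])² = 0.25/(log₁₀[0.00159 + 3.94e-05])² = 0.25/(-2.787)² = 0.03219.
Total minor-loss coefficient ΣK = 1·0.24 = 0.24.
ΔP = [f·L/D + ΣK]·(ρV²/2) = [0.03219·260/0.439 + 0.24]·(1870·1.424²/2) = [19.07 + 0.24]·1895 = 3.659e+04 Pa.
ΔP = 3.659e+04 Pa = 36.6 kPa.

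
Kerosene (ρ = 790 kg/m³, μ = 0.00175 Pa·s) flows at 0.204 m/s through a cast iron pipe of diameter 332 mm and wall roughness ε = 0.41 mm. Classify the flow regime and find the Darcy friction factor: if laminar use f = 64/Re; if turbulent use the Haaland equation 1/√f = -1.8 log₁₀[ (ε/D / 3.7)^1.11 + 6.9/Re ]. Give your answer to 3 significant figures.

Re = ρVD/μ = 790·0.204·0.332/0.00175 = 3.057e+04.
Re > 4000 → turbulent. ε/D = 0.00041/0.332 = 0.00123; Haaland: 1/√f = -1.8 log₁₀[0.000138 + 0.000226] = 6.19, so f = 0.0261.

f ≈ 0.0261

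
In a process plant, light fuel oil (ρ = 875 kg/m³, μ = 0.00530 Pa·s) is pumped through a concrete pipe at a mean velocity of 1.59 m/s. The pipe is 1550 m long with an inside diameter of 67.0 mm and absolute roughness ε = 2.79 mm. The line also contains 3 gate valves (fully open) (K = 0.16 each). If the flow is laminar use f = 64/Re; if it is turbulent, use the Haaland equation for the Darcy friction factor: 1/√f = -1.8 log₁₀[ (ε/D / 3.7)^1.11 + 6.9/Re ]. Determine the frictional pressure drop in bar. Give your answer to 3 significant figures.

ΔP ≈ 17.3 bar

Reynolds number Re = ρVD/μ = 875 · 1.59 · 0.067 / 0.0053 = 1.759e+04.
Re > 4000 → turbulent. Relative roughness ε/D = 0.00279/0.067 = 0.0416. Haaland: 1/√f = -1.8 log₁₀[(0.0416/3.7)^1.11 + 6.9/1.759e+04] = -1.8 log₁₀[0.00687 + 0.000392] = 3.85, so f = 0.06746.
Total minor-loss coefficient ΣK = 3·0.16 = 0.48.
ΔP = [f·L/D + ΣK]·(ρV²/2) = [0.06746·1550/0.067 + 0.48]·(875·1.59²/2) = [1561 + 0.48]·1106 = 1.727e+06 Pa.
ΔP = 1.727e+06 Pa = 17.3 bar.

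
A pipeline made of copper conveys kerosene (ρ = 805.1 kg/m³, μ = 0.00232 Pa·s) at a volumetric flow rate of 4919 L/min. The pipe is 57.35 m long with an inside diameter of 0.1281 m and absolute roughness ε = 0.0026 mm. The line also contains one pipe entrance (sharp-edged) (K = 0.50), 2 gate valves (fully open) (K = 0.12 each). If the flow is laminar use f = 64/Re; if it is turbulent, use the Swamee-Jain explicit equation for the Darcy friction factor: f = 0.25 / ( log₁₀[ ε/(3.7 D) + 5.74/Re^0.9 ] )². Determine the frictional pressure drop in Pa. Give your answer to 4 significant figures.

ΔP ≈ 119700 Pa

Q = 4919 L/min = 4919/60000 = 0.08198 m³/s.
Cross-sectional area A = πD²/4 = π(0.1281)²/4 = 0.01289 m²; mean velocity V = Q/A = 0.08198/0.01289 = 6.361 m/s.
Reynolds number Re = ρVD/μ = 805.1 · 6.361 · 0.1281 / 0.00232 = 2.828e+05.
Re > 4000 → turbulent. Relative roughness ε/D = 2.6e-06/0.1281 = 2.03e-05. Swamee-Jain: f = 0.25/(log₁₀[2.03e-05/3.7 + 5.74/2.828e+05^0.9])² = 0.25/(log₁₀[5.49e-06 + 7.12e-05])² = 0.25/(-4.115)² = 0.01476.
Total minor-loss coefficient ΣK = 1·0.5 + 2·0.12 = 0.74.
ΔP = [f·L/D + ΣK]·(ρV²/2) = [0.01476·57.35/0.1281 + 0.74]·(805.1·6.361²/2) = [6.609 + 0.74]·1.629e+04 = 1.197e+05 Pa.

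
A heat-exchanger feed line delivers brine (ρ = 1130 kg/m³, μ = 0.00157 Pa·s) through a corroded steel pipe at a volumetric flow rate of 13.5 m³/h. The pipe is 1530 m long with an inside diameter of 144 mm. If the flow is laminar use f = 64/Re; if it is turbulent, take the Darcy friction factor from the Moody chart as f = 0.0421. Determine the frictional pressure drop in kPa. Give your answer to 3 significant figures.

ΔP ≈ 13.4 kPa

Q = 13.5 m³/h = 13.5/3600 = 0.00375 m³/s.
Cross-sectional area A = πD²/4 = π(0.144)²/4 = 0.01629 m²; mean velocity V = Q/A = 0.00375/0.01629 = 0.2303 m/s.
Reynolds number Re = ρVD/μ = 1130 · 0.2303 · 0.144 / 0.00157 = 2.386e+04.
Re > 4000 → turbulent; use the Moody-chart value f = 0.0421.
Darcy-Weisbach: ΔP = f(L/D)(ρV²/2) = 0.0421·(1530/0.144)·(1130·0.2303²/2) = 0.0421·1.062e+04·29.96 = 1.34e+04 Pa.
ΔP = 1.34e+04 Pa = 13.4 kPa.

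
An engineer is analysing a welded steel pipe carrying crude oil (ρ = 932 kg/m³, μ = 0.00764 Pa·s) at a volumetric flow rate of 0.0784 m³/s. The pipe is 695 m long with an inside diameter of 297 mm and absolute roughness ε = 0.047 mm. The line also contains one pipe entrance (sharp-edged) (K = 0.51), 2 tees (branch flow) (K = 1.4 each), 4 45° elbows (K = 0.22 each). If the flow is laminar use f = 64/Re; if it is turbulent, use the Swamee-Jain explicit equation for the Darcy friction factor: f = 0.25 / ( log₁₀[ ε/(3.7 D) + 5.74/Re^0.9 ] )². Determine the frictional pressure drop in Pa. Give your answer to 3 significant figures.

Cross-sectional area A = πD²/4 = π(0.297)²/4 = 0.06928 m²; mean velocity V = Q/A = 0.0784/0.06928 = 1.132 m/s.
Reynolds number Re = ρVD/μ = 932 · 1.132 · 0.297 / 0.00764 = 4.1e+04.
Re > 4000 → turbulent. Relative roughness ε/D = 4.7e-05/0.297 = 0.000158. Swamee-Jain: f = 0.25/(log₁₀[0.000158/3.7 + 5.74/4.1e+04^0.9])² = 0.25/(log₁₀[4.28e-05 + 0.000405])² = 0.25/(-3.349)² = 0.02229.
Total minor-loss coefficient ΣK = 1·0.51 + 2·1.4 + 4·0.22 = 4.19.
ΔP = [f·L/D + ΣK]·(ρV²/2) = [0.02229·695/0.297 + 4.19]·(932·1.132²/2) = [52.16 + 4.19]·596.8 = 3.363e+04 Pa.

ΔP ≈ 33600 Pa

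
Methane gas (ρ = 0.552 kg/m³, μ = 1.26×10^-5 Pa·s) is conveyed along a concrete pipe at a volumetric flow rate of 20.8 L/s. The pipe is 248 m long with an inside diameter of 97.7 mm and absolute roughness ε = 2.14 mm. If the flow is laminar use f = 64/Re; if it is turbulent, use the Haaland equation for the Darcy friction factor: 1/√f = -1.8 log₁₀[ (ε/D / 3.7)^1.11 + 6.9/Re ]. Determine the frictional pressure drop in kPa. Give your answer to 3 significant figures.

Q = 20.8 L/s = 20.8/1000 = 0.0208 m³/s.
Cross-sectional area A = πD²/4 = π(0.0977)²/4 = 0.007497 m²; mean velocity V = Q/A = 0.0208/0.007497 = 2.774 m/s.
Reynolds number Re = ρVD/μ = 0.552 · 2.774 · 0.0977 / 1.26e-05 = 1.188e+04.
Re > 4000 → turbulent. Relative roughness ε/D = 0.00214/0.0977 = 0.0219. Haaland: 1/√f = -1.8 log₁₀[(0.0219/3.7)^1.11 + 6.9/1.188e+04] = -1.8 log₁₀[0.00337 + 0.000581] = 4.326, so f = 0.05342.
Darcy-Weisbach: ΔP = f(L/D)(ρV²/2) = 0.05342·(248/0.0977)·(0.552·2.774²/2) = 0.05342·2538·2.125 = 288.1 Pa.
ΔP = 288.1 Pa = 0.288 kPa.

ΔP ≈ 0.288 kPa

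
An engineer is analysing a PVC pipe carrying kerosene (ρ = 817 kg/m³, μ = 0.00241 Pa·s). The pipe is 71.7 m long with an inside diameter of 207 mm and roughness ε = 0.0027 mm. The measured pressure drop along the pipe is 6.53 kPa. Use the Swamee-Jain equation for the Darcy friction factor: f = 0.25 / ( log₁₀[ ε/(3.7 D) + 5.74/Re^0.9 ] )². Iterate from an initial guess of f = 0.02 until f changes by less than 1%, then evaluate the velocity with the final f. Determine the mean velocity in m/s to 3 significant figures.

V ≈ 1.63 m/s

Rearranging Darcy-Weisbach: V = √(2·ΔP·D/(f·L·ρ)). With ε/D = 2.7e-06/0.207 = 1.3e-05, iterate starting from f = 0.02:
  f = 0.02 → V = √(2·6530·0.207/(0.02·71.7·817)) = 1.519 m/s; Re = ρVD/μ = 1.066e+05; f → 0.01771
  f = 0.01771 → V = 1.614 m/s; Re = 1.133e+05; f → 0.01749
  f = 0.01749 → V = 1.624 m/s; Re = 1.14e+05; f → 0.01747
Converged (Δf/f < 1%). With the final f = 0.01747: V = √(2·6530·0.207/(0.01747·71.7·817)) = 1.625 m/s.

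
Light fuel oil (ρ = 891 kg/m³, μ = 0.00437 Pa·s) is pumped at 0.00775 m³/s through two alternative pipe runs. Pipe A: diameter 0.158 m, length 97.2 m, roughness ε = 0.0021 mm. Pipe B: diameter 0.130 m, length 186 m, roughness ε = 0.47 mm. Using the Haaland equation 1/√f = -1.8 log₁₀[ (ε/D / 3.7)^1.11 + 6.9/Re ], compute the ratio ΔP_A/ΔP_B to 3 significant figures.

Pipe A: V = Q/A = 0.00775/0.01961 = 0.3953 m/s; Re = 1.273e+04; ε/D = 1.33e-05; Haaland → f = 0.02895; ΔP_A = f(L/D)(ρV²/2) = 1239 Pa.
Pipe B: V = Q/A = 0.00775/0.01327 = 0.5839 m/s; Re = 1.548e+04; ε/D = 0.00362; Haaland → f = 0.03329; ΔP_B = f(L/D)(ρV²/2) = 7234 Pa.
ΔP_A/ΔP_B = 1239/7234 = 0.171.

ΔP_A/ΔP_B ≈ 0.171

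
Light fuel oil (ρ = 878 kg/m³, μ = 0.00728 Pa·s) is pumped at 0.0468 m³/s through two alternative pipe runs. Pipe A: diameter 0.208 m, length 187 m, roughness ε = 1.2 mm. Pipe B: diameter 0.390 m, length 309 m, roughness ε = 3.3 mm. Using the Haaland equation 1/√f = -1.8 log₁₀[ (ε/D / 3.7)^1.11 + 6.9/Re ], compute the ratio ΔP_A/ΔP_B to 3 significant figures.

Pipe A: V = Q/A = 0.0468/0.03398 = 1.377 m/s; Re = 3.455e+04; ε/D = 0.00577; Haaland → f = 0.03395; ΔP_A = f(L/D)(ρV²/2) = 2.542e+04 Pa.
Pipe B: V = Q/A = 0.0468/0.1195 = 0.3918 m/s; Re = 1.843e+04; ε/D = 0.00846; Haaland → f = 0.03907; ΔP_B = f(L/D)(ρV²/2) = 2086 Pa.
ΔP_A/ΔP_B = 2.542e+04/2086 = 12.2.

ΔP_A/ΔP_B ≈ 12.2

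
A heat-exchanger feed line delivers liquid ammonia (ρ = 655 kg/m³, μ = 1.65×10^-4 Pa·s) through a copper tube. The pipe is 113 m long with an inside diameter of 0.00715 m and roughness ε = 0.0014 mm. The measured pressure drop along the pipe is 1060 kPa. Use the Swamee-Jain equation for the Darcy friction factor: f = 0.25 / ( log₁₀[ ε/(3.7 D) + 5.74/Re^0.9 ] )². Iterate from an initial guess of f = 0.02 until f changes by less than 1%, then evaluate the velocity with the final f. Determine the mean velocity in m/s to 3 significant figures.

V ≈ 3.26 m/s

Rearranging Darcy-Weisbach: V = √(2·ΔP·D/(f·L·ρ)). With ε/D = 1.4e-06/0.00715 = 0.000196, iterate starting from f = 0.02:
  f = 0.02 → V = √(2·1.06e+06·0.00715/(0.02·113·655)) = 3.2 m/s; Re = ρVD/μ = 9.083e+04; f → 0.01928
  f = 0.01928 → V = 3.259 m/s; Re = 9.25e+04; f → 0.01922
Converged (Δf/f < 1%). With the final f = 0.01922: V = √(2·1.06e+06·0.00715/(0.01922·113·655)) = 3.264 m/s.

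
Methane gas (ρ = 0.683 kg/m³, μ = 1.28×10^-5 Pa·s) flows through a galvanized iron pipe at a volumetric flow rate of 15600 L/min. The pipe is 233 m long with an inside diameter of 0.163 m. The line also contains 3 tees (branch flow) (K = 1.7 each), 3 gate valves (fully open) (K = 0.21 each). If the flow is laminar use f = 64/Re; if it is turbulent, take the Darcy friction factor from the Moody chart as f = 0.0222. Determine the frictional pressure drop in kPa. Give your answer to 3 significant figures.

Q = 15600 L/min = 15600/60000 = 0.26 m³/s.
Cross-sectional area A = πD²/4 = π(0.163)²/4 = 0.02087 m²; mean velocity V = Q/A = 0.26/0.02087 = 12.46 m/s.
Reynolds number Re = ρVD/μ = 0.683 · 12.46 · 0.163 / 1.28e-05 = 1.084e+05.
Re > 4000 → turbulent; use the Moody-chart value f = 0.0222.
Total minor-loss coefficient ΣK = 3·1.7 + 3·0.21 = 5.73.
ΔP = [f·L/D + ΣK]·(ρV²/2) = [0.0222·233/0.163 + 5.73]·(0.683·12.46²/2) = [31.73 + 5.73]·53.02 = 1986 Pa.
ΔP = 1986 Pa = 1.99 kPa.

ΔP ≈ 1.99 kPa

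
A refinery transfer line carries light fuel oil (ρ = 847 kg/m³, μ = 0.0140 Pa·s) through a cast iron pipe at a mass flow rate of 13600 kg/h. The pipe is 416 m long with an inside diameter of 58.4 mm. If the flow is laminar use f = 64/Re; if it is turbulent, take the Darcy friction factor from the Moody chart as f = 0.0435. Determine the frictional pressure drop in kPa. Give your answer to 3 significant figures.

ṁ = 13600 kg/h = 13600/3600 = 3.778 kg/s.
A = πD²/4 = π(0.0584)²/4 = 0.002679 m²; mean velocity V = ṁ/(ρA) = 3.778/(847 · 0.002679) = 1.665 m/s.
Reynolds number Re = ρVD/μ = 847 · 1.665 · 0.0584 / 0.014 = 5883.
Re > 4000 → turbulent; use the Moody-chart value f = 0.0435.
Darcy-Weisbach: ΔP = f(L/D)(ρV²/2) = 0.0435·(416/0.0584)·(847·1.665²/2) = 0.0435·7123·1174 = 3.638e+05 Pa.
ΔP = 3.638e+05 Pa = 364 kPa.

ΔP ≈ 364 kPa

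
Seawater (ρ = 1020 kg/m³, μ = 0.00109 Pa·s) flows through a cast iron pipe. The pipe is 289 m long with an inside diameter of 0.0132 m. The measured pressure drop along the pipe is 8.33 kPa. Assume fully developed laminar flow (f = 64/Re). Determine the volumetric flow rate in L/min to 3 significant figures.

For laminar flow, f = 64/Re with Re = ρVD/μ, so Darcy-Weisbach reduces to ΔP = 32μLV/D². Solving for V: V = ΔP·D²/(32μL) = 8330·(0.0132)²/(32·0.00109·289) = 0.144 m/s.
Check: Re = ρVD/μ = 1020·0.144·0.0132/0.00109 = 1779 < 2300, so the laminar assumption holds.
Q = V·A = 0.144·(π/4·0.0132²) = 1.97e-05 m³/s = 1.18 L/min.

Q ≈ 1.18 L/min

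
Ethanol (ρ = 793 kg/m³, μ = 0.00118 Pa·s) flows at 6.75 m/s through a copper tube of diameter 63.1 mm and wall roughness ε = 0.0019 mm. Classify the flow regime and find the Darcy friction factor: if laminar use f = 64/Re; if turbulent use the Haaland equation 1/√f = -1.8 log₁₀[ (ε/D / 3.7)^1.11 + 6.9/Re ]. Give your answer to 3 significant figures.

f ≈ 0.0147

Re = ρVD/μ = 793·6.75·0.0631/0.00118 = 2.862e+05.
Re > 4000 → turbulent. ε/D = 1.9e-06/0.0631 = 3.01e-05; Haaland: 1/√f = -1.8 log₁₀[2.24e-06 + 2.41e-05] = 8.243, so f = 0.01472.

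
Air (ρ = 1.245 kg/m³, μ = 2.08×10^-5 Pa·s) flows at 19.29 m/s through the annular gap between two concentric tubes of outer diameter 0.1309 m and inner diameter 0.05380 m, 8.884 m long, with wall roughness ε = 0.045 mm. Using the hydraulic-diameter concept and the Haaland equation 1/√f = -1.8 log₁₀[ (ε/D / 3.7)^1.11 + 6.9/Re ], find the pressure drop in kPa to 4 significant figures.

Hydraulic diameter D_h = 4A/P = D_o - D_i = 0.1309 - 0.0538 = 0.0771 m.
Re = ρVD_h/μ = 1.245·19.29·0.0771/2.08e-05 = 8.902e+04.
ε/D_h = 4.5e-05/0.0771 = 0.000584; Haaland gives 1/√f = -1.8 log₁₀[6.02e-05+7.75e-05] = 6.95, so f = 0.0207.
ΔP = f(L/D_h)(ρV²/2) = 0.0207·8.884/0.0771·231.6 = 552.6 Pa.
ΔP = 0.5526 kPa.

ΔP ≈ 0.5526 kPa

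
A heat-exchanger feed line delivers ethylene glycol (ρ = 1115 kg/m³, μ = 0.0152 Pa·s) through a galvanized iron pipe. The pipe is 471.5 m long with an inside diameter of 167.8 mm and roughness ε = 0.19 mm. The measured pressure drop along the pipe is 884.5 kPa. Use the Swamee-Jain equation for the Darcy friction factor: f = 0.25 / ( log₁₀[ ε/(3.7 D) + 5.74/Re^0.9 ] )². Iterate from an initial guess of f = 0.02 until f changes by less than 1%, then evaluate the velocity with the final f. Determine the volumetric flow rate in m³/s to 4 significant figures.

Rearranging Darcy-Weisbach: V = √(2·ΔP·D/(f·L·ρ)). With ε/D = 0.00019/0.1678 = 0.00113, iterate starting from f = 0.02:
  f = 0.02 → V = √(2·8.845e+05·0.1678/(0.02·471.5·1115)) = 5.313 m/s; Re = ρVD/μ = 6.54e+04; f → 0.02378
  f = 0.02378 → V = 4.873 m/s; Re = 5.998e+04; f → 0.02401
Converged (Δf/f < 1%). With the final f = 0.02401: V = √(2·8.845e+05·0.1678/(0.02401·471.5·1115)) = 4.849 m/s.
Q = V·A = 4.849·(π/4·0.1678²) = 0.1072 m³/s = 0.1072 m³/s.

Q ≈ 0.1072 m³/s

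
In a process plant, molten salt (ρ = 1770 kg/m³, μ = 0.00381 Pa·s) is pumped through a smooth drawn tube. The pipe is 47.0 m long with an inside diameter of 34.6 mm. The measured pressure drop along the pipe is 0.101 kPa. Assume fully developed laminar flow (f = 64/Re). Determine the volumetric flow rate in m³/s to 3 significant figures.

For laminar flow, f = 64/Re with Re = ρVD/μ, so Darcy-Weisbach reduces to ΔP = 32μLV/D². Solving for V: V = ΔP·D²/(32μL) = 101·(0.0346)²/(32·0.00381·47) = 0.0211 m/s.
Check: Re = ρVD/μ = 1770·0.0211·0.0346/0.00381 = 339.2 < 2300, so the laminar assumption holds.
Q = V·A = 0.0211·(π/4·0.0346²) = 1.984e-05 m³/s = 1.98×10^-5 m³/s.

Q ≈ 1.98×10^-5 m³/s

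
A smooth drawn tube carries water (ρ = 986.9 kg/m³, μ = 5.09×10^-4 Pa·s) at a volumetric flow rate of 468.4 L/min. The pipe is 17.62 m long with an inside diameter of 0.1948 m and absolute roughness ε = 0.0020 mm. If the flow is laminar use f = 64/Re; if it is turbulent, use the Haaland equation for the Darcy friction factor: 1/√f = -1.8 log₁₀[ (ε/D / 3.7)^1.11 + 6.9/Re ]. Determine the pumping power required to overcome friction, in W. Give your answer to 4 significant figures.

P ≈ 0.4280 W

Q = 468.4 L/min = 468.4/60000 = 0.007807 m³/s.
Cross-sectional area A = πD²/4 = π(0.1948)²/4 = 0.0298 m²; mean velocity V = Q/A = 0.007807/0.0298 = 0.2619 m/s.
Reynolds number Re = ρVD/μ = 986.9 · 0.2619 · 0.1948 / 0.000509 = 9.893e+04.
Re > 4000 → turbulent. Relative roughness ε/D = 2e-06/0.1948 = 1.03e-05. Haaland: 1/√f = -1.8 log₁₀[(1.03e-05/3.7)^1.11 + 6.9/9.893e+04] = -1.8 log₁₀[6.79e-07 + 6.97e-05] = 7.474, so f = 0.0179.
Darcy-Weisbach: ΔP = f(L/D)(ρV²/2) = 0.0179·(17.62/0.1948)·(986.9·0.2619²/2) = 0.0179·90.45·33.86 = 54.82 Pa.
Pumping power P = QΔP = 0.007807·54.82 = 0.42796 W = 0.4280 W.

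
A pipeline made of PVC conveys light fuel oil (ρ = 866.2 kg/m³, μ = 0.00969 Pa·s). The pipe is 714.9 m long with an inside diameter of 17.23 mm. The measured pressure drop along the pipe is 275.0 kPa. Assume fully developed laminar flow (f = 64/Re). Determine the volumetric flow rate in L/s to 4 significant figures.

For laminar flow, f = 64/Re with Re = ρVD/μ, so Darcy-Weisbach reduces to ΔP = 32μLV/D². Solving for V: V = ΔP·D²/(32μL) = 2.75e+05·(0.01723)²/(32·0.00969·714.9) = 0.3683 m/s.
Check: Re = ρVD/μ = 866.2·0.3683·0.01723/0.00969 = 567.2 < 2300, so the laminar assumption holds.
Q = V·A = 0.3683·(π/4·0.01723²) = 8.587e-05 m³/s = 0.08587 L/s.

Q ≈ 0.08587 L/s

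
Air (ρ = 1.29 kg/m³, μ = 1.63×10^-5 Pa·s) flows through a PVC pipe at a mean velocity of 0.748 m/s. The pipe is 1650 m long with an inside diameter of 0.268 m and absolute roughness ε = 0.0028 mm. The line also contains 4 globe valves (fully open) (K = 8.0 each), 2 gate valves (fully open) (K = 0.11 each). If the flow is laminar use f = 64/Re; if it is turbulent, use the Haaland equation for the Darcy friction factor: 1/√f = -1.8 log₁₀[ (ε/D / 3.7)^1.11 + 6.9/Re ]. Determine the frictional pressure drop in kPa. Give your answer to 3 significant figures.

ΔP ≈ 0.0723 kPa

Reynolds number Re = ρVD/μ = 1.29 · 0.748 · 0.268 / 1.63e-05 = 1.586e+04.
Re > 4000 → turbulent. Relative roughness ε/D = 2.8e-06/0.268 = 1.04e-05. Haaland: 1/√f = -1.8 log₁₀[(1.04e-05/3.7)^1.11 + 6.9/1.586e+04] = -1.8 log₁₀[6.92e-07 + 0.000435] = 6.05, so f = 0.02732.
Total minor-loss coefficient ΣK = 4·8 + 2·0.11 = 32.2.
ΔP = [f·L/D + ΣK]·(ρV²/2) = [0.02732·1650/0.268 + 32.2]·(1.29·0.748²/2) = [168.2 + 32.2]·0.3609 = 72.34 Pa.
ΔP = 72.34 Pa = 0.0723 kPa.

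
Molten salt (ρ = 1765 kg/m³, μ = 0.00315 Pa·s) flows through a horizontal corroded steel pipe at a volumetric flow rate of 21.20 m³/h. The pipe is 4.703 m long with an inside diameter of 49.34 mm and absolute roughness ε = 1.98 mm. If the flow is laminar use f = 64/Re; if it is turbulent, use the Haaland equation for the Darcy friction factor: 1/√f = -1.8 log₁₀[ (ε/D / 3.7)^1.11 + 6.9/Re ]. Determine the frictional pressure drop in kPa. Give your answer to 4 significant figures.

Q = 21.20 m³/h = 21.20/3600 = 0.005889 m³/s.
Cross-sectional area A = πD²/4 = π(0.04934)²/4 = 0.001912 m²; mean velocity V = Q/A = 0.005889/0.001912 = 3.08 m/s.
Reynolds number Re = ρVD/μ = 1765 · 3.08 · 0.04934 / 0.00315 = 8.515e+04.
Re > 4000 → turbulent. Relative roughness ε/D = 0.00198/0.04934 = 0.0401. Haaland: 1/√f = -1.8 log₁₀[(0.0401/3.7)^1.11 + 6.9/8.515e+04] = -1.8 log₁₀[0.00659 + 8.1e-05] = 3.916, so f = 0.06521.
Darcy-Weisbach: ΔP = f(L/D)(ρV²/2) = 0.06521·(4.703/0.04934)·(1765·3.08²/2) = 0.06521·95.32·8372 = 5.204e+04 Pa.
ΔP = 5.204e+04 Pa = 52.04 kPa.

ΔP ≈ 52.04 kPa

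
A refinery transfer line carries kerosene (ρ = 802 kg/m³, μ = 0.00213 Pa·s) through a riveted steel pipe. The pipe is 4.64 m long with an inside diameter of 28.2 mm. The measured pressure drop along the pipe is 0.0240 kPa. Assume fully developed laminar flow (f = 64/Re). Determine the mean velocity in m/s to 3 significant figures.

V ≈ 0.0603 m/s

For laminar flow, f = 64/Re with Re = ρVD/μ, so Darcy-Weisbach reduces to ΔP = 32μLV/D². Solving for V: V = ΔP·D²/(32μL) = 24·(0.0282)²/(32·0.00213·4.64) = 0.06035 m/s.
Check: Re = ρVD/μ = 802·0.06035·0.0282/0.00213 = 640.8 < 2300, so the laminar assumption holds.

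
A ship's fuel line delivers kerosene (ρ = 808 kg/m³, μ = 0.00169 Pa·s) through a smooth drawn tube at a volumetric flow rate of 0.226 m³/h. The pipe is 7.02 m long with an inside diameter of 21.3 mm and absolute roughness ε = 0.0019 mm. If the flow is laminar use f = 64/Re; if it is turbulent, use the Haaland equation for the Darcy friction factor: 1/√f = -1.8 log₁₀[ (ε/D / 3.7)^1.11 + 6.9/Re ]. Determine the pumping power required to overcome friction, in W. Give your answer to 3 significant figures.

Q = 0.226 m³/h = 0.226/3600 = 6.278e-05 m³/s.
Cross-sectional area A = πD²/4 = π(0.0213)²/4 = 0.0003563 m²; mean velocity V = Q/A = 6.278e-05/0.0003563 = 0.1762 m/s.
Reynolds number Re = ρVD/μ = 808 · 0.1762 · 0.0213 / 0.00169 = 1794.
Re < 2300 → laminar flow, so f = 64/Re = 64/1794 = 0.03567 (the turbulent correlation is not needed).
Darcy-Weisbach: ΔP = f(L/D)(ρV²/2) = 0.03567·(7.02/0.0213)·(808·0.1762²/2) = 0.03567·329.6·12.54 = 147.4 Pa.
Pumping power P = QΔP = 6.278e-05·147.4 = 0.009255 W = 0.00926 W.

P ≈ 0.00926 W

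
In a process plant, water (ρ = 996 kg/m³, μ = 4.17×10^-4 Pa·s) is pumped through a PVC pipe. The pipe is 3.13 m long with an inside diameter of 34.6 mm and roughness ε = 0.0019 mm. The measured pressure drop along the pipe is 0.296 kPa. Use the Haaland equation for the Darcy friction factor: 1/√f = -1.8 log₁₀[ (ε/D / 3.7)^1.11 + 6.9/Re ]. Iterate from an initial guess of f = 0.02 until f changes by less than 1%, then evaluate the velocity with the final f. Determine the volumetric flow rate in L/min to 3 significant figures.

Rearranging Darcy-Weisbach: V = √(2·ΔP·D/(f·L·ρ)). With ε/D = 1.9e-06/0.0346 = 5.49e-05, iterate starting from f = 0.02:
  f = 0.02 → V = √(2·296·0.0346/(0.02·3.13·996)) = 0.5732 m/s; Re = ρVD/μ = 4.737e+04; f → 0.02111
  f = 0.02111 → V = 0.5579 m/s; Re = 4.611e+04; f → 0.02124
Converged (Δf/f < 1%). With the final f = 0.02124: V = √(2·296·0.0346/(0.02124·3.13·996)) = 0.5563 m/s.
Q = V·A = 0.5563·(π/4·0.0346²) = 0.000523 m³/s = 31.4 L/min.

Q ≈ 31.4 L/min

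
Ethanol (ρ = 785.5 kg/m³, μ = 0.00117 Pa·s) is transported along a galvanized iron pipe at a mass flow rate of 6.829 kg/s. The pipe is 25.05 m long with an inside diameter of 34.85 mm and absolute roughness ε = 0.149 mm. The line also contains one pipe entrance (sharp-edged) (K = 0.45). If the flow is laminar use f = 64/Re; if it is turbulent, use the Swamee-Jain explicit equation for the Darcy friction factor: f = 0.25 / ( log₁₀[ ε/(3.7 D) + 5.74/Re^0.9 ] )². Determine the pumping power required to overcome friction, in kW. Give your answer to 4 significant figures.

P ≈ 6.171 kW

A = πD²/4 = π(0.03485)²/4 = 0.0009539 m²; mean velocity V = ṁ/(ρA) = 6.829/(785.5 · 0.0009539) = 9.114 m/s.
Reynolds number Re = ρVD/μ = 785.5 · 9.114 · 0.03485 / 0.00117 = 2.132e+05.
Re > 4000 → turbulent. Relative roughness ε/D = 0.000149/0.03485 = 0.00428. Swamee-Jain: f = 0.25/(log₁₀[0.00428/3.7 + 5.74/2.132e+05^0.9])² = 0.25/(log₁₀[0.00116 + 9.18e-05])² = 0.25/(-2.904)² = 0.02964.
Total minor-loss coefficient ΣK = 1·0.45 = 0.45.
ΔP = [f·L/D + ΣK]·(ρV²/2) = [0.02964·25.05/0.03485 + 0.45]·(785.5·9.114²/2) = [21.31 + 0.45]·3.262e+04 = 7.099e+05 Pa.
Q = ṁ/ρ = 6.829/785.5 = 0.008694 m³/s.
Pumping power P = QΔP = 0.008694·7.099e+05 = 6171.4 W = 6.171 kW.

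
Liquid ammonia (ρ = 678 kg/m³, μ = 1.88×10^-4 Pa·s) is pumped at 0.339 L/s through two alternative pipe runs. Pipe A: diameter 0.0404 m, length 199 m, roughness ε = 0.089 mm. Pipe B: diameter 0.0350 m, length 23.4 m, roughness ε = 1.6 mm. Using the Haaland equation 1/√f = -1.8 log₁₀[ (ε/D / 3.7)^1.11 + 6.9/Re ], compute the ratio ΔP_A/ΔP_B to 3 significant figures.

ΔP_A/ΔP_B ≈ 1.64

Pipe A: V = Q/A = 0.000339/0.001282 = 0.2645 m/s; Re = 3.853e+04; ε/D = 0.0022; Haaland → f = 0.02743; ΔP_A = f(L/D)(ρV²/2) = 3203 Pa.
Pipe B: V = Q/A = 0.000339/0.0009621 = 0.3523 m/s; Re = 4.447e+04; ε/D = 0.0457; Haaland → f = 0.06937; ΔP_B = f(L/D)(ρV²/2) = 1952 Pa.
ΔP_A/ΔP_B = 3203/1952 = 1.64.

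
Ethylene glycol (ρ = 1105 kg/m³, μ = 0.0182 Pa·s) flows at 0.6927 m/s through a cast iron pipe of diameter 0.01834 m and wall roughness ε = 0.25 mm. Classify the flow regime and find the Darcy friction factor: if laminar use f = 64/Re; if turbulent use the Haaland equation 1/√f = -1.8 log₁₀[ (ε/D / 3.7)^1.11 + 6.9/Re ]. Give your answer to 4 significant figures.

Re = ρVD/μ = 1105·0.6927·0.01834/0.0182 = 771.3.
Re < 2300 → laminar, so f = 64/Re = 0.08297 (roughness is irrelevant in laminar flow).

f ≈ 0.08297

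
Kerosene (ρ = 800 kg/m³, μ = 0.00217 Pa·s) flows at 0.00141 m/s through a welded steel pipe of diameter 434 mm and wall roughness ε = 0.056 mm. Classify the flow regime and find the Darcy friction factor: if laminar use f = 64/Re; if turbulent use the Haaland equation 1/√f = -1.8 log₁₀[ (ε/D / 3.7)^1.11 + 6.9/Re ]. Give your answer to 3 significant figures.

Re = ρVD/μ = 800·0.00141·0.434/0.00217 = 225.6.
Re < 2300 → laminar, so f = 64/Re = 0.2837 (roughness is irrelevant in laminar flow).

f ≈ 0.284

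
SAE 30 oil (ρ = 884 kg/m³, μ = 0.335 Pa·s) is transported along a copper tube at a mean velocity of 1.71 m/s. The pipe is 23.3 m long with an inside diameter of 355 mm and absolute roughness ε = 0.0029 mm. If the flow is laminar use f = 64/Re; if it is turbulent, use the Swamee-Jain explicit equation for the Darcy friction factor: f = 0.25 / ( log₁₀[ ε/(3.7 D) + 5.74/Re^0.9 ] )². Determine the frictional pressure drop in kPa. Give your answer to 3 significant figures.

Reynolds number Re = ρVD/μ = 884 · 1.71 · 0.355 / 0.335 = 1602.
Re < 2300 → laminar flow, so f = 64/Re = 64/1602 = 0.03995 (the turbulent correlation is not needed).
Darcy-Weisbach: ΔP = f(L/D)(ρV²/2) = 0.03995·(23.3/0.355)·(884·1.71²/2) = 0.03995·65.63·1292 = 3389 Pa.
ΔP = 3389 Pa = 3.39 kPa.

ΔP ≈ 3.39 kPa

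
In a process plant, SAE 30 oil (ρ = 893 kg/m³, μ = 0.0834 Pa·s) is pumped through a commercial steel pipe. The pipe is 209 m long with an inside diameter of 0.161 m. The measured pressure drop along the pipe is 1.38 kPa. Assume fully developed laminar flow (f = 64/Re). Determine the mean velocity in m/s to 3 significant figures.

For laminar flow, f = 64/Re with Re = ρVD/μ, so Darcy-Weisbach reduces to ΔP = 32μLV/D². Solving for V: V = ΔP·D²/(32μL) = 1380·(0.161)²/(32·0.0834·209) = 0.06413 m/s.
Check: Re = ρVD/μ = 893·0.06413·0.161/0.0834 = 110.6 < 2300, so the laminar assumption holds.

V ≈ 0.0641 m/s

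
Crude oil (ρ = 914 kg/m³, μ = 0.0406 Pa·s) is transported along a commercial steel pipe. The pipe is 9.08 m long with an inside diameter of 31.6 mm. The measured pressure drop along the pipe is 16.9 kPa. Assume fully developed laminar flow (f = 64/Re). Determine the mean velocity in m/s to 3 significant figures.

For laminar flow, f = 64/Re with Re = ρVD/μ, so Darcy-Weisbach reduces to ΔP = 32μLV/D². Solving for V: V = ΔP·D²/(32μL) = 1.69e+04·(0.0316)²/(32·0.0406·9.08) = 1.431 m/s.
Check: Re = ρVD/μ = 914·1.431·0.0316/0.0406 = 1018 < 2300, so the laminar assumption holds.

V ≈ 1.43 m/s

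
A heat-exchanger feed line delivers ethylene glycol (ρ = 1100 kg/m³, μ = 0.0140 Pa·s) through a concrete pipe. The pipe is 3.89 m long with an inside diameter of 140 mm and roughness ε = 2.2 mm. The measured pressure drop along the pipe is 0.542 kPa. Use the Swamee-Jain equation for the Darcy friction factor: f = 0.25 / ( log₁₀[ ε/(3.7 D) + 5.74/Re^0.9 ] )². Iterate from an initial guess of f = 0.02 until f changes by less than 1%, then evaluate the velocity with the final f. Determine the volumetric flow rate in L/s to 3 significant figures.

Q ≈ 13.0 L/s

Rearranging Darcy-Weisbach: V = √(2·ΔP·D/(f·L·ρ)). With ε/D = 0.0022/0.14 = 0.0157, iterate starting from f = 0.02:
  f = 0.02 → V = √(2·542·0.14/(0.02·3.89·1100)) = 1.332 m/s; Re = ρVD/μ = 1.465e+04; f → 0.04817
  f = 0.04817 → V = 0.8581 m/s; Re = 9439; f → 0.04986
  f = 0.04986 → V = 0.8434 m/s; Re = 9277; f → 0.04994
Converged (Δf/f < 1%). With the final f = 0.04994: V = √(2·542·0.14/(0.04994·3.89·1100)) = 0.8427 m/s.
Q = V·A = 0.8427·(π/4·0.14²) = 0.01297 m³/s = 13.0 L/s.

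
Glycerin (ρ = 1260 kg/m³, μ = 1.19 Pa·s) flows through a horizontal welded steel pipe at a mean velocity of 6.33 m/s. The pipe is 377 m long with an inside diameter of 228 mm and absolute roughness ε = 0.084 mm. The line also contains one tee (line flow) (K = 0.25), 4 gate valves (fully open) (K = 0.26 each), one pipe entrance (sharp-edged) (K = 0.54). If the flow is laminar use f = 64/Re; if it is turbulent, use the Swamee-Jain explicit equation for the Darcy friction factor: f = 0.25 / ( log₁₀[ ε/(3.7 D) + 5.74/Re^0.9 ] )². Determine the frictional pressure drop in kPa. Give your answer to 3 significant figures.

ΔP ≈ 1790 kPa

Reynolds number Re = ρVD/μ = 1260 · 6.33 · 0.228 / 1.19 = 1528.
Re < 2300 → laminar flow, so f = 64/Re = 64/1528 = 0.04188 (the turbulent correlation is not needed).
Total minor-loss coefficient ΣK = 1·0.25 + 4·0.26 + 1·0.54 = 1.83.
ΔP = [f·L/D + ΣK]·(ρV²/2) = [0.04188·377/0.228 + 1.83]·(1260·6.33²/2) = [69.25 + 1.83]·2.524e+04 = 1.794e+06 Pa.
ΔP = 1.794e+06 Pa = 1790 kPa.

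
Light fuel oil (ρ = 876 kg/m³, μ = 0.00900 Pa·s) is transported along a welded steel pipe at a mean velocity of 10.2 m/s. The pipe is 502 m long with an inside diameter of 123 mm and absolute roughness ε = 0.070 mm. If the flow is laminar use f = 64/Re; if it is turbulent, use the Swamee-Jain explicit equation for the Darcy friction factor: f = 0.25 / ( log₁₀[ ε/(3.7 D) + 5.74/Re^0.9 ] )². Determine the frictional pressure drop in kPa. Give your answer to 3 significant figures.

ΔP ≈ 3760 kPa

Reynolds number Re = ρVD/μ = 876 · 10.2 · 0.123 / 0.009 = 1.221e+05.
Re > 4000 → turbulent. Relative roughness ε/D = 7e-05/0.123 = 0.000569. Swamee-Jain: f = 0.25/(log₁₀[0.000569/3.7 + 5.74/1.221e+05^0.9])² = 0.25/(log₁₀[0.000154 + 0.000152])² = 0.25/(-3.515)² = 0.02023.
Darcy-Weisbach: ΔP = f(L/D)(ρV²/2) = 0.02023·(502/0.123)·(876·10.2²/2) = 0.02023·4081·4.557e+04 = 3.763e+06 Pa.
ΔP = 3.763e+06 Pa = 3760 kPa.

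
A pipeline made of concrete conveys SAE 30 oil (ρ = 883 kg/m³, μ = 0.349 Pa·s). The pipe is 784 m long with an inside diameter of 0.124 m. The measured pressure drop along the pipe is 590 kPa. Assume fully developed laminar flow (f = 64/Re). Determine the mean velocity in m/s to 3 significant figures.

V ≈ 1.04 m/s

For laminar flow, f = 64/Re with Re = ρVD/μ, so Darcy-Weisbach reduces to ΔP = 32μLV/D². Solving for V: V = ΔP·D²/(32μL) = 5.9e+05·(0.124)²/(32·0.349·784) = 1.036 m/s.
Check: Re = ρVD/μ = 883·1.036·0.124/0.349 = 325.1 < 2300, so the laminar assumption holds.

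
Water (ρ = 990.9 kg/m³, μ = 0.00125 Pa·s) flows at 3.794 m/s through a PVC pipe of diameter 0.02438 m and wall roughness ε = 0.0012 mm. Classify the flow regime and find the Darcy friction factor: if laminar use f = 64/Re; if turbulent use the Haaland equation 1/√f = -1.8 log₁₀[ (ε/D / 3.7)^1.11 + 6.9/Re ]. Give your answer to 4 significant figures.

f ≈ 0.01920

Re = ρVD/μ = 990.9·3.794·0.02438/0.00125 = 7.332e+04.
Re > 4000 → turbulent. ε/D = 1.2e-06/0.02438 = 4.92e-05; Haaland: 1/√f = -1.8 log₁₀[3.87e-06 + 9.41e-05] = 7.216, so f = 0.0192.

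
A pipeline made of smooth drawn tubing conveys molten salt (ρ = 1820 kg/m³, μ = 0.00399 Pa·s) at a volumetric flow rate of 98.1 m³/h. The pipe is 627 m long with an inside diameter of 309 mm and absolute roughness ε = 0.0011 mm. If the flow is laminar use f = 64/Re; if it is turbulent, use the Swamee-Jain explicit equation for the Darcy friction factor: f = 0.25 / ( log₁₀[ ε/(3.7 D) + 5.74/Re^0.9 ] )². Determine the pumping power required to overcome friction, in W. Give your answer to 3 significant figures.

P ≈ 137 W

Q = 98.1 m³/h = 98.1/3600 = 0.02725 m³/s.
Cross-sectional area A = πD²/4 = π(0.309)²/4 = 0.07499 m²; mean velocity V = Q/A = 0.02725/0.07499 = 0.3634 m/s.
Reynolds number Re = ρVD/μ = 1820 · 0.3634 · 0.309 / 0.00399 = 5.122e+04.
Re > 4000 → turbulent. Relative roughness ε/D = 1.1e-06/0.309 = 3.56e-06. Swamee-Jain: f = 0.25/(log₁₀[3.56e-06/3.7 + 5.74/5.122e+04^0.9])² = 0.25/(log₁₀[9.62e-07 + 0.000331])² = 0.25/(-3.478)² = 0.02066.
Darcy-Weisbach: ΔP = f(L/D)(ρV²/2) = 0.02066·(627/0.309)·(1820·0.3634²/2) = 0.02066·2029·120.2 = 5038 Pa.
Pumping power P = QΔP = 0.02725·5038 = 137.3 W = 137 W.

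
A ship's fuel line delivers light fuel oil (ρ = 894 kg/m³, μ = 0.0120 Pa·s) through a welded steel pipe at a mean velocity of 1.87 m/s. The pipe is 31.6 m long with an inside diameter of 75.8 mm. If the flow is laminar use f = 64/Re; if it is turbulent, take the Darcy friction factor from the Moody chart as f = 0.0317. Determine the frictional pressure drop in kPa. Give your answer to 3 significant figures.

Reynolds number Re = ρVD/μ = 894 · 1.87 · 0.0758 / 0.012 = 1.056e+04.
Re > 4000 → turbulent; use the Moody-chart value f = 0.0317.
Darcy-Weisbach: ΔP = f(L/D)(ρV²/2) = 0.0317·(31.6/0.0758)·(894·1.87²/2) = 0.0317·416.9·1563 = 2.066e+04 Pa.
ΔP = 2.066e+04 Pa = 20.7 kPa.

ΔP ≈ 20.7 kPa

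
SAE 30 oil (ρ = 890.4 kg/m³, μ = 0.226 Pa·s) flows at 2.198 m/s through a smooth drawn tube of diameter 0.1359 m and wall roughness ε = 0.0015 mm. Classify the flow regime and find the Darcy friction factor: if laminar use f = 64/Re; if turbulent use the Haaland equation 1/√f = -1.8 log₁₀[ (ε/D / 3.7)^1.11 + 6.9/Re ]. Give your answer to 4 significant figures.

f ≈ 0.05438

Re = ρVD/μ = 890.4·2.198·0.1359/0.226 = 1177.
Re < 2300 → laminar, so f = 64/Re = 0.05438 (roughness is irrelevant in laminar flow).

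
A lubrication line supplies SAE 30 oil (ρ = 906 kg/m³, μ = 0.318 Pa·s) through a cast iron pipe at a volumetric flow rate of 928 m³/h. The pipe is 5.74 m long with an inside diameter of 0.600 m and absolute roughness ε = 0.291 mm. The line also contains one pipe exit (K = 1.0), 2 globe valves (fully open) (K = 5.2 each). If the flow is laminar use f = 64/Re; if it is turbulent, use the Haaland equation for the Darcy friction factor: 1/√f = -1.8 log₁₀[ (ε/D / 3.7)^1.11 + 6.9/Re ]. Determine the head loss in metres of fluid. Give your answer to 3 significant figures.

h_f ≈ 0.500 m

Q = 928 m³/h = 928/3600 = 0.2578 m³/s.
Cross-sectional area A = πD²/4 = π(0.6)²/4 = 0.2827 m²; mean velocity V = Q/A = 0.2578/0.2827 = 0.9117 m/s.
Reynolds number Re = ρVD/μ = 906 · 0.9117 · 0.6 / 0.318 = 1558.
Re < 2300 → laminar flow, so f = 64/Re = 64/1558 = 0.04107 (the turbulent correlation is not needed).
Total minor-loss coefficient ΣK = 1·1 + 2·5.2 = 11.4.
ΔP = [f·L/D + ΣK]·(ρV²/2) = [0.04107·5.74/0.6 + 11.4]·(906·0.9117²/2) = [0.3929 + 11.4]·376.5 = 4440 Pa.
Head loss h_f = ΔP/(ρg) = 4440/(906·9.81) = 0.500 m.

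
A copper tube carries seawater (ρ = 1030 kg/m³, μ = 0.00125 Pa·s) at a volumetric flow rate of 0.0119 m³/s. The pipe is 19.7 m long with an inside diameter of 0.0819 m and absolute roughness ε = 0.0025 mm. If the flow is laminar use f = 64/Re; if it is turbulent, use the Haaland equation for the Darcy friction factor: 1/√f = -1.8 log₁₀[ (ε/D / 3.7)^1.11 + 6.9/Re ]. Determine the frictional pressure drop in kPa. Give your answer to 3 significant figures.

Cross-sectional area A = πD²/4 = π(0.0819)²/4 = 0.005268 m²; mean velocity V = Q/A = 0.0119/0.005268 = 2.259 m/s.
Reynolds number Re = ρVD/μ = 1030 · 2.259 · 0.0819 / 0.00125 = 1.524e+05.
Re > 4000 → turbulent. Relative roughness ε/D = 2.5e-06/0.0819 = 3.05e-05. Haaland: 1/√f = -1.8 log₁₀[(3.05e-05/3.7)^1.11 + 6.9/1.524e+05] = -1.8 log₁₀[2.28e-06 + 4.53e-05] = 7.781, so f = 0.01652.
Darcy-Weisbach: ΔP = f(L/D)(ρV²/2) = 0.01652·(19.7/0.0819)·(1030·2.259²/2) = 0.01652·240.5·2628 = 1.044e+04 Pa.
ΔP = 1.044e+04 Pa = 10.4 kPa.

ΔP ≈ 10.4 kPa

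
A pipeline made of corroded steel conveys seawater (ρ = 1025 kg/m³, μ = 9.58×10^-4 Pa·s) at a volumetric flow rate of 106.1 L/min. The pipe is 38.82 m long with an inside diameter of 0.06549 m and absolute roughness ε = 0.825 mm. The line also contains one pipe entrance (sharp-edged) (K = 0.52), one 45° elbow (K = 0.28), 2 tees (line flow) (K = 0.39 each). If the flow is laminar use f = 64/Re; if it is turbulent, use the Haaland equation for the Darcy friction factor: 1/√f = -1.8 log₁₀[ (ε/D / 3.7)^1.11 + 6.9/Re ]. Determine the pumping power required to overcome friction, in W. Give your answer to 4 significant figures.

P ≈ 6.677 W

Q = 106.1 L/min = 106.1/60000 = 0.001768 m³/s.
Cross-sectional area A = πD²/4 = π(0.06549)²/4 = 0.003369 m²; mean velocity V = Q/A = 0.001768/0.003369 = 0.525 m/s.
Reynolds number Re = ρVD/μ = 1025 · 0.525 · 0.06549 / 0.000958 = 3.678e+04.
Re > 4000 → turbulent. Relative roughness ε/D = 0.000825/0.06549 = 0.0126. Haaland: 1/√f = -1.8 log₁₀[(0.0126/3.7)^1.11 + 6.9/3.678e+04] = -1.8 log₁₀[0.00182 + 0.000188] = 4.854, so f = 0.04244.
Total minor-loss coefficient ΣK = 1·0.52 + 1·0.28 + 2·0.39 = 1.58.
ΔP = [f·L/D + ΣK]·(ρV²/2) = [0.04244·38.82/0.06549 + 1.58]·(1025·0.525²/2) = [25.16 + 1.58]·141.2 = 3776 Pa.
Pumping power P = QΔP = 0.001768·3776 = 6.6771 W = 6.677 W.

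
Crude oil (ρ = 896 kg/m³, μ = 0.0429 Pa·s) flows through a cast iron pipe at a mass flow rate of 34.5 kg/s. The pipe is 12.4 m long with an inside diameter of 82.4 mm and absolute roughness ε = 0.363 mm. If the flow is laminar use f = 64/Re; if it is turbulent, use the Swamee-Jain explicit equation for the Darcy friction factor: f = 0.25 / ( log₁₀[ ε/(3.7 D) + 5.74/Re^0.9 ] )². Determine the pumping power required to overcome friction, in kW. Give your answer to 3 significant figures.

A = πD²/4 = π(0.0824)²/4 = 0.005333 m²; mean velocity V = ṁ/(ρA) = 34.5/(896 · 0.005333) = 7.22 m/s.
Reynolds number Re = ρVD/μ = 896 · 7.22 · 0.0824 / 0.0429 = 1.243e+04.
Re > 4000 → turbulent. Relative roughness ε/D = 0.000363/0.0824 = 0.00441. Swamee-Jain: f = 0.25/(log₁₀[0.00441/3.7 + 5.74/1.243e+04^0.9])² = 0.25/(log₁₀[0.00119 + 0.00119])² = 0.25/(-2.624)² = 0.03631.
Darcy-Weisbach: ΔP = f(L/D)(ρV²/2) = 0.03631·(12.4/0.0824)·(896·7.22²/2) = 0.03631·150.5·2.336e+04 = 1.276e+05 Pa.
Q = ṁ/ρ = 34.5/896 = 0.0385 m³/s.
Pumping power P = QΔP = 0.0385·1.276e+05 = 4914 W = 4.91 kW.

P ≈ 4.91 kW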